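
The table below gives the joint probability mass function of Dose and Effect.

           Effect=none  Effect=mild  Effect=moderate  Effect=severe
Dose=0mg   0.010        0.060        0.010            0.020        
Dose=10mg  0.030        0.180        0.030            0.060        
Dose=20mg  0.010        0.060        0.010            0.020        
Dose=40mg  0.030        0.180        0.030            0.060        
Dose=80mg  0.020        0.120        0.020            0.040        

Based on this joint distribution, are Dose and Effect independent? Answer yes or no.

Every cell satisfies P(Dose,Effect) = P(Dose)·P(Effect). For instance P(Dose=20mg) = 0.100, P(Effect=moderate) = 0.100, and 0.100×0.100 = 0.010 matches the joint entry. So Dose and Effect are independent.

yes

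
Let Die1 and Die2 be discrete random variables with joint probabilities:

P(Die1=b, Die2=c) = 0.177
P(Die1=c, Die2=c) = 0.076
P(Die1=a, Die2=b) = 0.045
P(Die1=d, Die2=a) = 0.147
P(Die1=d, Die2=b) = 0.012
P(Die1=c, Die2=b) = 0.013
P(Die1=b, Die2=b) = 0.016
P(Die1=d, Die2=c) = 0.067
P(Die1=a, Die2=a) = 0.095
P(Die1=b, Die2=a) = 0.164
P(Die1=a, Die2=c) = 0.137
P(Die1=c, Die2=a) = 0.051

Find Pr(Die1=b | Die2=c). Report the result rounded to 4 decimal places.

0.3873

P(Die2=c) = 0.137 + 0.177 + 0.076 + 0.067 = 0.457.
P(Die1=b | Die2=c) = 0.177/0.457 = 0.3873.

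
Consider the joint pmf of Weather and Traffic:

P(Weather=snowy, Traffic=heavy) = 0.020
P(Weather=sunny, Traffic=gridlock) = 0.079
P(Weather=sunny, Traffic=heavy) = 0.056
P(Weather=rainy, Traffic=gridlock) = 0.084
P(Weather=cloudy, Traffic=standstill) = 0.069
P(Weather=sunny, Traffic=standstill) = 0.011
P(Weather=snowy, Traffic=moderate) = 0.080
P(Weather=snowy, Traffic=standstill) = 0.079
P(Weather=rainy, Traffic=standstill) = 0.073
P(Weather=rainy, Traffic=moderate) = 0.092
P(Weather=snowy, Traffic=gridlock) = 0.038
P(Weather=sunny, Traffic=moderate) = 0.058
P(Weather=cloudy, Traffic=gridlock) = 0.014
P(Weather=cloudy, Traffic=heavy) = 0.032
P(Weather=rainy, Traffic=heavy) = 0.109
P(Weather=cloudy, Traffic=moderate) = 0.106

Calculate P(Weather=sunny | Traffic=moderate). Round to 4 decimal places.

0.1726

P(Traffic=moderate) = 0.058 + 0.106 + 0.092 + 0.080 = 0.336.
P(Weather=sunny | Traffic=moderate) = 0.058/0.336 = 0.1726.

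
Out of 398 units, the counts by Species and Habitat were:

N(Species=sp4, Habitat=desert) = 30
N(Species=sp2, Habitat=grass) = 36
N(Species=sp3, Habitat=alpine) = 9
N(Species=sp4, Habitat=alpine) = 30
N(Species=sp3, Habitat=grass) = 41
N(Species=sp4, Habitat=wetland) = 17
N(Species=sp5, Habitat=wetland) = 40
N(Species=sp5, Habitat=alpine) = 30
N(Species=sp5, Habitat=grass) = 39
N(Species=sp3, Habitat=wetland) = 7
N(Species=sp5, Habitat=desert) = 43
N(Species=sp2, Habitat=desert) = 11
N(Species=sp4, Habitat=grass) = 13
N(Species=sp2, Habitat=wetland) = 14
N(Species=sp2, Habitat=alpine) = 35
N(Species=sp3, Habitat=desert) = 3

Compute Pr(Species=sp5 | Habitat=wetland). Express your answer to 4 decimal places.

0.5128

Total with Habitat=wetland: 14 + 7 + 17 + 40 = 78.
P(Species=sp5 | Habitat=wetland) = 40/78 = 0.5128.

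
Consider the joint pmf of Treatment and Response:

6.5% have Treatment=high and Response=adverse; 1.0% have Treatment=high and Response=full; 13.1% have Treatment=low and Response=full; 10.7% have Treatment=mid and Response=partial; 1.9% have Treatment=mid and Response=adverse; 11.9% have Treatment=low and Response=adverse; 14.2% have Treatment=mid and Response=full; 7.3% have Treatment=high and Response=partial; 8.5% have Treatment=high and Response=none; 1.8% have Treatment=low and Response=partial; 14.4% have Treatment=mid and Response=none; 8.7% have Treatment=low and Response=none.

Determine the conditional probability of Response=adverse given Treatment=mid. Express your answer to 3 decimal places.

0.046

P(Treatment=mid) = 0.144 + 0.107 + 0.142 + 0.019 = 0.412.
P(Response=adverse | Treatment=mid) = 0.019/0.412 = 0.046.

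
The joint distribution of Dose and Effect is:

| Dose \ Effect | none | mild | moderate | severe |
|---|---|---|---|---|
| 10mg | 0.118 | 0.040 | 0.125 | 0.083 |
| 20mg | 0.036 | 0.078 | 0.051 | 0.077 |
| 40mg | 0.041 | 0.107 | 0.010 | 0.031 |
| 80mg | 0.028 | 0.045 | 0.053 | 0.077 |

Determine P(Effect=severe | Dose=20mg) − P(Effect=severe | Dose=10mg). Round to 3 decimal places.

P(Dose=20mg) = 0.036 + 0.078 + 0.051 + 0.077 = 0.242; P(Effect=severe | Dose=20mg) = 0.077/0.242 = 0.3182.
P(Dose=10mg) = 0.118 + 0.040 + 0.125 + 0.083 = 0.366; P(Effect=severe | Dose=10mg) = 0.083/0.366 = 0.2268.
Difference = 0.091.

0.091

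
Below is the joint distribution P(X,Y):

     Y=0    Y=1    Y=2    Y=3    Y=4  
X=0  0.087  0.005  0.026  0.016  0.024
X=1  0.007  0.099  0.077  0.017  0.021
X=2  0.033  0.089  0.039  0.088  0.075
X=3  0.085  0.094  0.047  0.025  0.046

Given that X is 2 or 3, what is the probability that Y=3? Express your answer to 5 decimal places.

0.18196

P(X=2) = 0.033 + 0.089 + 0.039 + 0.088 + 0.075 = 0.324.
P(X=3) = 0.085 + 0.094 + 0.047 + 0.025 + 0.046 = 0.297.
P(X ∈ {2, 3}) = 0.324 + 0.297 = 0.621; P(Y=3, X ∈ {2, 3}) = 0.088 + 0.025 = 0.113.
P(Y=3 | X ∈ {2, 3}) = 0.113/0.621 = 0.18196.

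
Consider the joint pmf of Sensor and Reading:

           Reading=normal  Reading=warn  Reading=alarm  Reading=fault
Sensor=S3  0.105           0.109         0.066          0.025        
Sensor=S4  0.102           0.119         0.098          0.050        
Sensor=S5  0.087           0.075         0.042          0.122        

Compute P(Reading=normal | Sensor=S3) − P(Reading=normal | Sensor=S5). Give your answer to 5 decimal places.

P(Sensor=S3) = 0.105 + 0.109 + 0.066 + 0.025 = 0.305; P(Reading=normal | Sensor=S3) = 0.105/0.305 = 0.344262.
P(Sensor=S5) = 0.087 + 0.075 + 0.042 + 0.122 = 0.326; P(Reading=normal | Sensor=S5) = 0.087/0.326 = 0.266871.
Difference = 0.07739.

0.07739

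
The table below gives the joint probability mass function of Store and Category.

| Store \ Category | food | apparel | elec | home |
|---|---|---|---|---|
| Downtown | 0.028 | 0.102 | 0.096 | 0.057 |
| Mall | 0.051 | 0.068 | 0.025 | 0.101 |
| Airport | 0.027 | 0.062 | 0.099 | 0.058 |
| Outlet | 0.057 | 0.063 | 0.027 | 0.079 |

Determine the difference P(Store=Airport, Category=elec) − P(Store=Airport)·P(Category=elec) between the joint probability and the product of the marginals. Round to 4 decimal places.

P(Store=Airport) = 0.027 + 0.062 + 0.099 + 0.058 = 0.246.
P(Category=elec) = 0.096 + 0.025 + 0.099 + 0.027 = 0.247.
P(Store=Airport, Category=elec) − P(Store=Airport)P(Category=elec) = 0.099 − 0.246×0.247 = 0.0382.

0.0382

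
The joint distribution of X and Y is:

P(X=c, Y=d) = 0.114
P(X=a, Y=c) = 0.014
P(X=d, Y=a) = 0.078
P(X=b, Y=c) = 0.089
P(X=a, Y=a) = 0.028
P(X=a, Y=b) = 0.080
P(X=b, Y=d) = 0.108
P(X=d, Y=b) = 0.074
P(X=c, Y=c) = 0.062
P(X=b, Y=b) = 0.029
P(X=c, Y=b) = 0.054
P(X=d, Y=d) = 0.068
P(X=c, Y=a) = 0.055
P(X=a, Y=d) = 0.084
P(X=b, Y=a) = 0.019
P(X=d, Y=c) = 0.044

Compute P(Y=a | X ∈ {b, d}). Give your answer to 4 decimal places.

P(X=b) = 0.019 + 0.029 + 0.089 + 0.108 = 0.245.
P(X=d) = 0.078 + 0.074 + 0.044 + 0.068 = 0.264.
P(X ∈ {b, d}) = 0.245 + 0.264 = 0.509; P(Y=a, X ∈ {b, d}) = 0.019 + 0.078 = 0.097.
P(Y=a | X ∈ {b, d}) = 0.097/0.509 = 0.1906.

0.1906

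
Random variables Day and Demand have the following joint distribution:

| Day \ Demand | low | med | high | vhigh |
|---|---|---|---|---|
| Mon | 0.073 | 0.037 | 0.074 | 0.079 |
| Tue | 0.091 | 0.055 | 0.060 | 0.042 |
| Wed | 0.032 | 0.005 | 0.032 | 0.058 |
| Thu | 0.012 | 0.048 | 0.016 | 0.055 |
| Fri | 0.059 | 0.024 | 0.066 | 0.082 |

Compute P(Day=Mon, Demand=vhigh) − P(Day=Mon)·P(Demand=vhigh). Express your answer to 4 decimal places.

-0.0041

P(Day=Mon) = 0.073 + 0.037 + 0.074 + 0.079 = 0.263.
P(Demand=vhigh) = 0.079 + 0.042 + 0.058 + 0.055 + 0.082 = 0.316.
P(Day=Mon, Demand=vhigh) − P(Day=Mon)P(Demand=vhigh) = 0.079 − 0.263×0.316 = -0.0041.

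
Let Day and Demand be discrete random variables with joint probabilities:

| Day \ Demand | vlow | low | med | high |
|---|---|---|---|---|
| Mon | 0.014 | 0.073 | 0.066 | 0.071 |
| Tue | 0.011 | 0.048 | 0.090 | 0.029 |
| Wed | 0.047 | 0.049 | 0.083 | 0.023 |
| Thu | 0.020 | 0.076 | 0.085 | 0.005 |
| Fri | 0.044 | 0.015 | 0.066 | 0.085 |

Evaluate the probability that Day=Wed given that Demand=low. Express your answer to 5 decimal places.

P(Demand=low) = 0.073 + 0.048 + 0.049 + 0.076 + 0.015 = 0.261.
P(Day=Wed | Demand=low) = 0.049/0.261 = 0.18774.

0.18774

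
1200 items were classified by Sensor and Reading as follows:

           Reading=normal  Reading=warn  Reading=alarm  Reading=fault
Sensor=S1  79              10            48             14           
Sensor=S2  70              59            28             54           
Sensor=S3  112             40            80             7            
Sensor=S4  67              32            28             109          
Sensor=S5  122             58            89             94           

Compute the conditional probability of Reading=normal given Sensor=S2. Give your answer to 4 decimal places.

0.3318

Total with Sensor=S2: 70 + 59 + 28 + 54 = 211.
P(Reading=normal | Sensor=S2) = 70/211 = 0.3318.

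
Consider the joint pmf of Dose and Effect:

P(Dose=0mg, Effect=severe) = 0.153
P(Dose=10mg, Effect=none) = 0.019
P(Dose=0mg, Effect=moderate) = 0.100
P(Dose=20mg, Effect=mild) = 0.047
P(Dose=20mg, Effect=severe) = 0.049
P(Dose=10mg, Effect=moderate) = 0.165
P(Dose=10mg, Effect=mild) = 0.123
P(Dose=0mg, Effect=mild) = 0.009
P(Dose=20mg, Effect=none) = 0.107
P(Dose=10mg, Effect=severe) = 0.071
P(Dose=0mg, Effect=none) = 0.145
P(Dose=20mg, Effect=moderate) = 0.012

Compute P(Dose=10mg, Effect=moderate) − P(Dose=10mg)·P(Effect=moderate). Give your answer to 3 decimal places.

0.060

P(Dose=10mg) = 0.019 + 0.123 + 0.165 + 0.071 = 0.378.
P(Effect=moderate) = 0.100 + 0.165 + 0.012 = 0.277.
P(Dose=10mg, Effect=moderate) − P(Dose=10mg)P(Effect=moderate) = 0.165 − 0.378×0.277 = 0.060.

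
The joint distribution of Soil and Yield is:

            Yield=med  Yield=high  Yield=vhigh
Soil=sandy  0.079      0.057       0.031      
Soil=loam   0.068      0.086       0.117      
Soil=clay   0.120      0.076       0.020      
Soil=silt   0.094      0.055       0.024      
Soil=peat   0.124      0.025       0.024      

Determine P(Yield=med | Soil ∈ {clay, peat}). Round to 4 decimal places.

0.6272

P(Soil=clay) = 0.120 + 0.076 + 0.020 = 0.216.
P(Soil=peat) = 0.124 + 0.025 + 0.024 = 0.173.
P(Soil ∈ {clay, peat}) = 0.216 + 0.173 = 0.389; P(Yield=med, Soil ∈ {clay, peat}) = 0.120 + 0.124 = 0.244.
P(Yield=med | Soil ∈ {clay, peat}) = 0.244/0.389 = 0.6272.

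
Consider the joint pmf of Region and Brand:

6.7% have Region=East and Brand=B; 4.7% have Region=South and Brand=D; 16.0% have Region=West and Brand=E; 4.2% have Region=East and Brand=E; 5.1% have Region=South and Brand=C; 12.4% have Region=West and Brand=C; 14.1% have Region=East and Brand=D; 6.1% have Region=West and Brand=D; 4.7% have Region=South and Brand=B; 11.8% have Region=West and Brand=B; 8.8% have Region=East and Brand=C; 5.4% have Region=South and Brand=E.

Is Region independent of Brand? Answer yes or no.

P(Region=East) = 0.338 and P(Brand=D) = 0.249, so their product is 0.08416, but P(Region=East, Brand=D) = 0.141. Since these differ, Region and Brand are not independent.

no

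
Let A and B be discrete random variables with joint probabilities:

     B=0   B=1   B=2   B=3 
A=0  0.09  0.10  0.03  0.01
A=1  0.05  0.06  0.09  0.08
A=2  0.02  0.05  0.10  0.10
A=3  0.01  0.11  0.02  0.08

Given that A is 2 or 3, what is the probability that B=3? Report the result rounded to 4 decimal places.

P(A=2) = 0.02 + 0.05 + 0.10 + 0.10 = 0.27.
P(A=3) = 0.01 + 0.11 + 0.02 + 0.08 = 0.22.
P(A ∈ {2, 3}) = 0.27 + 0.22 = 0.49; P(B=3, A ∈ {2, 3}) = 0.10 + 0.08 = 0.18.
P(B=3 | A ∈ {2, 3}) = 0.18/0.49 = 0.3673.

0.3673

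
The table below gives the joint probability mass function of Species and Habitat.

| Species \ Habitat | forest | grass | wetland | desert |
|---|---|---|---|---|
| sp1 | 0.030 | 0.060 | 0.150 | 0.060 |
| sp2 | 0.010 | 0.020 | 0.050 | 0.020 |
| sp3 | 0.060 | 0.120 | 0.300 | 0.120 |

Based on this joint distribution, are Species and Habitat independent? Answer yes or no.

Every cell satisfies P(Species,Habitat) = P(Species)·P(Habitat). For instance P(Species=sp3) = 0.600, P(Habitat=grass) = 0.200, and 0.600×0.200 = 0.120 matches the joint entry. So Species and Habitat are independent.

yes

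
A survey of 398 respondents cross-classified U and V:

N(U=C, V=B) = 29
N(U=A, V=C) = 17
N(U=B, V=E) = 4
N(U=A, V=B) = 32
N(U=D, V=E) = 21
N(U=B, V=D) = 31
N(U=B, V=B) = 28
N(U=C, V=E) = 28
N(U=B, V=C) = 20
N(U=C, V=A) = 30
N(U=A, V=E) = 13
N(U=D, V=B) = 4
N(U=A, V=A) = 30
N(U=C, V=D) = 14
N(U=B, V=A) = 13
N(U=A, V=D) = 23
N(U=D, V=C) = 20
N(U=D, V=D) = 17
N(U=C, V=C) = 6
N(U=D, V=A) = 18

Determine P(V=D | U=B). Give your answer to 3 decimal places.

0.323

Total with U=B: 13 + 28 + 20 + 31 + 4 = 96.
P(V=D | U=B) = 31/96 = 0.323.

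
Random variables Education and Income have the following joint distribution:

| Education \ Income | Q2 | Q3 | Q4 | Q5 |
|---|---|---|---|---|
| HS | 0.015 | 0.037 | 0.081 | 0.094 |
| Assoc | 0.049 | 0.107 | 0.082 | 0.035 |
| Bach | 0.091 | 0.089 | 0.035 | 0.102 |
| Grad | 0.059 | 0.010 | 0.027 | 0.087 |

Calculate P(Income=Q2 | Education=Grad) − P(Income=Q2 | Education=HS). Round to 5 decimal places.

P(Education=Grad) = 0.059 + 0.010 + 0.027 + 0.087 = 0.183; P(Income=Q2 | Education=Grad) = 0.059/0.183 = 0.322404.
P(Education=HS) = 0.015 + 0.037 + 0.081 + 0.094 = 0.227; P(Income=Q2 | Education=HS) = 0.015/0.227 = 0.066079.
Difference = 0.25633.

0.25633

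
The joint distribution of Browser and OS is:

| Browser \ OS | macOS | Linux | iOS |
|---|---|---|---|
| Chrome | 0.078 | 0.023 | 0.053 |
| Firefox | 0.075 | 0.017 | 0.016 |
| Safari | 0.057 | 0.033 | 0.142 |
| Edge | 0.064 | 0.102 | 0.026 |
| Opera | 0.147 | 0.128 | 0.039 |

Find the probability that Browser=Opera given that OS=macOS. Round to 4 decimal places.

P(OS=macOS) = 0.078 + 0.075 + 0.057 + 0.064 + 0.147 = 0.421.
P(Browser=Opera | OS=macOS) = 0.147/0.421 = 0.3492.

0.3492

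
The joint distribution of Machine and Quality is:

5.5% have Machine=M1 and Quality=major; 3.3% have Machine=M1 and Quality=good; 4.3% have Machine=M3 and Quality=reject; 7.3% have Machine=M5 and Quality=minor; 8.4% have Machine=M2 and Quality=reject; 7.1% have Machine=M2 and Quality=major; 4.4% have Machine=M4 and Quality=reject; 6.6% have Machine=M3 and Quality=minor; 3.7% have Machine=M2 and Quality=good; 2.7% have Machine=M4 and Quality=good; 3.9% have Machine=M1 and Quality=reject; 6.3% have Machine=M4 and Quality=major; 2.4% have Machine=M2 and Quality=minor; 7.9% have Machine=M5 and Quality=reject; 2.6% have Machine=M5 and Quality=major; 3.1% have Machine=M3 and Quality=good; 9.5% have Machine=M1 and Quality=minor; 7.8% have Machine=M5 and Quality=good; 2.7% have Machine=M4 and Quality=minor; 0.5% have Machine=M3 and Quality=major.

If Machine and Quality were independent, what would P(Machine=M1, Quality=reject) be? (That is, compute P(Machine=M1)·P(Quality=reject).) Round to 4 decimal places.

0.0642

P(Machine=M1) = 0.033 + 0.095 + 0.055 + 0.039 = 0.222.
P(Quality=reject) = 0.039 + 0.084 + 0.043 + 0.044 + 0.079 = 0.289.
Product: 0.222 × 0.289 = 0.0642.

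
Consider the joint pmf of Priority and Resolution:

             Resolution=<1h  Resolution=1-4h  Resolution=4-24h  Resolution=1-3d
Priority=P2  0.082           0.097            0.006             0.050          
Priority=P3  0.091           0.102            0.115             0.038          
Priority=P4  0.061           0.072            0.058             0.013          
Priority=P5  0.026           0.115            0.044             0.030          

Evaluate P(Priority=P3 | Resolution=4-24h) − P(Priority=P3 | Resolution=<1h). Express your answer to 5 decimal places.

0.16570

P(Resolution=4-24h) = 0.006 + 0.115 + 0.058 + 0.044 = 0.223; P(Priority=P3 | Resolution=4-24h) = 0.115/0.223 = 0.515695.
P(Resolution=<1h) = 0.082 + 0.091 + 0.061 + 0.026 = 0.260; P(Priority=P3 | Resolution=<1h) = 0.091/0.260 = 0.350000.
Difference = 0.16570.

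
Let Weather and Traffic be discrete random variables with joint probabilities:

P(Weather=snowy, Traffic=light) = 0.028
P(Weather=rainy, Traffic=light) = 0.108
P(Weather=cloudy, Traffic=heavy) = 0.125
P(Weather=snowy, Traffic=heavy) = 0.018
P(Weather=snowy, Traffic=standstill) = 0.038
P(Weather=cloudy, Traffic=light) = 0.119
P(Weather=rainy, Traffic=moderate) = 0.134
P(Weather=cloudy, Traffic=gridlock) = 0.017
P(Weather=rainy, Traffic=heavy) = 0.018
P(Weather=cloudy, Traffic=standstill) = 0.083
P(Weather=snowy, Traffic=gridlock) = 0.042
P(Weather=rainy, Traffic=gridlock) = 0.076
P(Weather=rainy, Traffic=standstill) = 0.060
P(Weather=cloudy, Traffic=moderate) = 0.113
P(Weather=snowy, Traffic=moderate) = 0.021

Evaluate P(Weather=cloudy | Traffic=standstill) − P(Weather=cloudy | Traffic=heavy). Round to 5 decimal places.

P(Traffic=standstill) = 0.083 + 0.060 + 0.038 = 0.181; P(Weather=cloudy | Traffic=standstill) = 0.083/0.181 = 0.458564.
P(Traffic=heavy) = 0.125 + 0.018 + 0.018 = 0.161; P(Weather=cloudy | Traffic=heavy) = 0.125/0.161 = 0.776398.
Difference = -0.31783.

-0.31783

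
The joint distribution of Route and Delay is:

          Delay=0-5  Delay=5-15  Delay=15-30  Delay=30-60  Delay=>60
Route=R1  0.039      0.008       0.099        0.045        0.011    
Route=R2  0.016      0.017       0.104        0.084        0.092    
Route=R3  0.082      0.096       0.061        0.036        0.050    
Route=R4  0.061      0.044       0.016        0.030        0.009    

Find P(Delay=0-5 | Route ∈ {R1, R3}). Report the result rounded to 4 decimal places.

0.2296

P(Route=R1) = 0.039 + 0.008 + 0.099 + 0.045 + 0.011 = 0.202.
P(Route=R3) = 0.082 + 0.096 + 0.061 + 0.036 + 0.050 = 0.325.
P(Route ∈ {R1, R3}) = 0.202 + 0.325 = 0.527; P(Delay=0-5, Route ∈ {R1, R3}) = 0.039 + 0.082 = 0.121.
P(Delay=0-5 | Route ∈ {R1, R3}) = 0.121/0.527 = 0.2296.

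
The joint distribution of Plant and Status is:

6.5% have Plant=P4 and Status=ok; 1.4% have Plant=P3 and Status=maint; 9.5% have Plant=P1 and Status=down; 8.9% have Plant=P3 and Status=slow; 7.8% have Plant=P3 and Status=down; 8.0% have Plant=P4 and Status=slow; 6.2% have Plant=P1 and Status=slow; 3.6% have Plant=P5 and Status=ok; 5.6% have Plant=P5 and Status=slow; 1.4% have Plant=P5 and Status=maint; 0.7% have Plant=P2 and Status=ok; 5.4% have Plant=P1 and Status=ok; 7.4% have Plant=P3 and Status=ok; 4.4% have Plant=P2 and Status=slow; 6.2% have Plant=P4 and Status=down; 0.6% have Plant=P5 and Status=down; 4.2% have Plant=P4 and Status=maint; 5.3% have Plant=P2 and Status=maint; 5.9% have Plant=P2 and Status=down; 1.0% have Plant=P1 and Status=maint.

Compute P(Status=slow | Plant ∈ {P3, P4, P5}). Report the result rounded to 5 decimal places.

0.36526

P(Plant=P3) = 0.074 + 0.089 + 0.078 + 0.014 = 0.255.
P(Plant=P4) = 0.065 + 0.080 + 0.062 + 0.042 = 0.249.
P(Plant=P5) = 0.036 + 0.056 + 0.006 + 0.014 = 0.112.
P(Plant ∈ {P3, P4, P5}) = 0.255 + 0.249 + 0.112 = 0.616; P(Status=slow, Plant ∈ {P3, P4, P5}) = 0.089 + 0.080 + 0.056 = 0.225.
P(Status=slow | Plant ∈ {P3, P4, P5}) = 0.225/0.616 = 0.36526.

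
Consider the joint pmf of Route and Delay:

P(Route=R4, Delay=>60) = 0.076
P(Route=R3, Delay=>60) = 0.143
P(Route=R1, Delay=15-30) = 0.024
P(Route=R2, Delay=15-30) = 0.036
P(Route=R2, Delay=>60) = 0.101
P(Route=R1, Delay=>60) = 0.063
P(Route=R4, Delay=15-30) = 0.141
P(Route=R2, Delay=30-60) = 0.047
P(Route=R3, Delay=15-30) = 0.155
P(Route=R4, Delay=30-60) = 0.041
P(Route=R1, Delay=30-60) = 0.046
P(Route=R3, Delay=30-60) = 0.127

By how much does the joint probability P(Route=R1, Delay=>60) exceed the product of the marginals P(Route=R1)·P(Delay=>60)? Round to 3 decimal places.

0.012

P(Route=R1) = 0.024 + 0.046 + 0.063 = 0.133.
P(Delay=>60) = 0.063 + 0.101 + 0.143 + 0.076 = 0.383.
P(Route=R1, Delay=>60) − P(Route=R1)P(Delay=>60) = 0.063 − 0.133×0.383 = 0.012.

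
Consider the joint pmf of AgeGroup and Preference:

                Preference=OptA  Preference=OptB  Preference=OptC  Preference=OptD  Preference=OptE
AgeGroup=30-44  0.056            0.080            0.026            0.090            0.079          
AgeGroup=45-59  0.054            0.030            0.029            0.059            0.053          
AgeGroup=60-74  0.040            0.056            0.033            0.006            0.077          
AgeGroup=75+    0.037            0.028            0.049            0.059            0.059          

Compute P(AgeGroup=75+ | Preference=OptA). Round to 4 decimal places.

0.1979

P(Preference=OptA) = 0.056 + 0.054 + 0.040 + 0.037 = 0.187.
P(AgeGroup=75+ | Preference=OptA) = 0.037/0.187 = 0.1979.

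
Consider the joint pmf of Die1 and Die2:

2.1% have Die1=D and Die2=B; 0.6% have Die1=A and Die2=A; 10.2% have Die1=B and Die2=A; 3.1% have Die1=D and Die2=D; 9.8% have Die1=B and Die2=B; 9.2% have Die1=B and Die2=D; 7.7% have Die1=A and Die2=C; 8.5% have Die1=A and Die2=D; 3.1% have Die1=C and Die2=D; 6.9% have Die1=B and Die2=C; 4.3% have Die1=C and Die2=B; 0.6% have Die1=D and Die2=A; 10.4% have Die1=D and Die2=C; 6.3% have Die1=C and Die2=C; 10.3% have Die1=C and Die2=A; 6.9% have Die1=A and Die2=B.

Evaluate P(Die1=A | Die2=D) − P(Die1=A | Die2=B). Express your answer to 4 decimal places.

P(Die2=D) = 0.085 + 0.092 + 0.031 + 0.031 = 0.239; P(Die1=A | Die2=D) = 0.085/0.239 = 0.35565.
P(Die2=B) = 0.069 + 0.098 + 0.043 + 0.021 = 0.231; P(Die1=A | Die2=B) = 0.069/0.231 = 0.29870.
Difference = 0.0569.

0.0569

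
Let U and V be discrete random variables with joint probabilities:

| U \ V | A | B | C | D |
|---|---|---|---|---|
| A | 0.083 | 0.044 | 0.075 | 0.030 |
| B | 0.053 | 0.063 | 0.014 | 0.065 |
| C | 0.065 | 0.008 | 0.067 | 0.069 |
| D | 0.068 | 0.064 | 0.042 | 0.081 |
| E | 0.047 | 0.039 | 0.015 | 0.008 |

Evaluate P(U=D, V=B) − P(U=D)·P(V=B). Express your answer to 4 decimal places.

0.0084

P(U=D) = 0.068 + 0.064 + 0.042 + 0.081 = 0.255.
P(V=B) = 0.044 + 0.063 + 0.008 + 0.064 + 0.039 = 0.218.
P(U=D, V=B) − P(U=D)P(V=B) = 0.064 − 0.255×0.218 = 0.0084.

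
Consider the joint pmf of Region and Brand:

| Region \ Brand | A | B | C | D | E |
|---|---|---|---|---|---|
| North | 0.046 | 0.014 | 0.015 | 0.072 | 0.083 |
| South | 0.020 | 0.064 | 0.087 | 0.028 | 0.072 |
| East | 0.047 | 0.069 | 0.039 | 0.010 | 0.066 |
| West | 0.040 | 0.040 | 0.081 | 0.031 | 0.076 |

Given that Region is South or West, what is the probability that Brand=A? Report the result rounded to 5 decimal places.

0.11132

P(Region=South) = 0.020 + 0.064 + 0.087 + 0.028 + 0.072 = 0.271.
P(Region=West) = 0.040 + 0.040 + 0.081 + 0.031 + 0.076 = 0.268.
P(Region ∈ {South, West}) = 0.271 + 0.268 = 0.539; P(Brand=A, Region ∈ {South, West}) = 0.020 + 0.040 = 0.060.
P(Brand=A | Region ∈ {South, West}) = 0.060/0.539 = 0.11132.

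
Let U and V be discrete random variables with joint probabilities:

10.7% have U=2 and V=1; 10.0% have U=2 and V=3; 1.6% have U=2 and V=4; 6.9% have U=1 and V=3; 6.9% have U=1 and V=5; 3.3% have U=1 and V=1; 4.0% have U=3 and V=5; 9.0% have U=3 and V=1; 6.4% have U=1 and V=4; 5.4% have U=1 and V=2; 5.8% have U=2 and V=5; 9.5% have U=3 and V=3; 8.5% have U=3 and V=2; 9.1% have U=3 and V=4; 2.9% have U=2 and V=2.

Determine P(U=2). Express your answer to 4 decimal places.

P(U=2) = 0.107 + 0.029 + 0.100 + 0.016 + 0.058 = 0.310.

0.3100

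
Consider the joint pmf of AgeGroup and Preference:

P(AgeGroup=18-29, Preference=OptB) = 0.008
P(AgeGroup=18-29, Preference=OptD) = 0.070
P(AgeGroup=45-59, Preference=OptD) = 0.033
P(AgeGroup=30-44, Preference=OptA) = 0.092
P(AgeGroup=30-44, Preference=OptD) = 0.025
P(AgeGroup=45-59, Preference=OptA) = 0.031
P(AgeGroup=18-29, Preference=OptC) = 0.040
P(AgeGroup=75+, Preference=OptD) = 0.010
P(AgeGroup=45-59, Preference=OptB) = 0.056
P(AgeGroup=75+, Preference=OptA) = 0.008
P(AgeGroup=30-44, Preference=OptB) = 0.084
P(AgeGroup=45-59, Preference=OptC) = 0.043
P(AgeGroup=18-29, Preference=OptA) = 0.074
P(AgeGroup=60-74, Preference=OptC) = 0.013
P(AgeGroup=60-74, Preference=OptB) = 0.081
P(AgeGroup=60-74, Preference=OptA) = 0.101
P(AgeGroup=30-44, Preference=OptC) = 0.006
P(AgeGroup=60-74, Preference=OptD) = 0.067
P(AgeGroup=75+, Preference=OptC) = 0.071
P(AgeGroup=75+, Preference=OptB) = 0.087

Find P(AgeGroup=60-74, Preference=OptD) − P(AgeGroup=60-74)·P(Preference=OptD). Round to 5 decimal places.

P(AgeGroup=60-74) = 0.101 + 0.081 + 0.013 + 0.067 = 0.262.
P(Preference=OptD) = 0.070 + 0.025 + 0.033 + 0.067 + 0.010 = 0.205.
P(AgeGroup=60-74, Preference=OptD) − P(AgeGroup=60-74)P(Preference=OptD) = 0.067 − 0.262×0.205 = 0.01329.

0.01329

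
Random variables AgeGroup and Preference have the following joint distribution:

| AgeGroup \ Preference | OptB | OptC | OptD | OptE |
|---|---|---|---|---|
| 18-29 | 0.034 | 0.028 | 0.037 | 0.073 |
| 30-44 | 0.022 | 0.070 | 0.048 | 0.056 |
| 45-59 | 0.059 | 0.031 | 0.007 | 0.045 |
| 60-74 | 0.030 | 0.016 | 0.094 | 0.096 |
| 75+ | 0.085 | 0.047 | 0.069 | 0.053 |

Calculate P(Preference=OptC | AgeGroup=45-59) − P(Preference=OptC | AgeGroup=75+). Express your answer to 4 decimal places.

0.0333

P(AgeGroup=45-59) = 0.059 + 0.031 + 0.007 + 0.045 = 0.142; P(Preference=OptC | AgeGroup=45-59) = 0.031/0.142 = 0.21831.
P(AgeGroup=75+) = 0.085 + 0.047 + 0.069 + 0.053 = 0.254; P(Preference=OptC | AgeGroup=75+) = 0.047/0.254 = 0.18504.
Difference = 0.0333.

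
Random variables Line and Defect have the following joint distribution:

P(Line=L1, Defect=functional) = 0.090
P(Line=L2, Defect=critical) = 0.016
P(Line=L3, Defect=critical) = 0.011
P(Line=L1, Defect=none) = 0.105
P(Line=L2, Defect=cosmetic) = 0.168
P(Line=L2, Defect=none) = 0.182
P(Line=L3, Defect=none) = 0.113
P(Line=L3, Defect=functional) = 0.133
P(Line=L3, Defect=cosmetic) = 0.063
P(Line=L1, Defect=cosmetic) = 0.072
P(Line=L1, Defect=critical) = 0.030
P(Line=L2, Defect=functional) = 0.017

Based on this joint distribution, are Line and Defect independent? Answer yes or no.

no

P(Line=L2) = 0.383 and P(Defect=functional) = 0.240, so their product is 0.09192, but P(Line=L2, Defect=functional) = 0.017. Since these differ, Line and Defect are not independent.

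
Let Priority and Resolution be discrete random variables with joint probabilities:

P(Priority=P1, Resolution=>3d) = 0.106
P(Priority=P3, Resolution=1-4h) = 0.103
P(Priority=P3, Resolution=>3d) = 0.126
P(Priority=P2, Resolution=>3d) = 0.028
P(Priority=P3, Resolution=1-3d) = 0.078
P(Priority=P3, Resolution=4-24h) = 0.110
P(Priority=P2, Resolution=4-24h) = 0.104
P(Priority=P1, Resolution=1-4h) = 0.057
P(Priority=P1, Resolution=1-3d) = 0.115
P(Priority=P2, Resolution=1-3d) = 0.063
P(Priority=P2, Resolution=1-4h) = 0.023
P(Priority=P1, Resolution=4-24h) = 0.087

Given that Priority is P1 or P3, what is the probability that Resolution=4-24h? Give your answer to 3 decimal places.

P(Priority=P1) = 0.057 + 0.087 + 0.115 + 0.106 = 0.365.
P(Priority=P3) = 0.103 + 0.110 + 0.078 + 0.126 = 0.417.
P(Priority ∈ {P1, P3}) = 0.365 + 0.417 = 0.782; P(Resolution=4-24h, Priority ∈ {P1, P3}) = 0.087 + 0.110 = 0.197.
P(Resolution=4-24h | Priority ∈ {P1, P3}) = 0.197/0.782 = 0.252.

0.252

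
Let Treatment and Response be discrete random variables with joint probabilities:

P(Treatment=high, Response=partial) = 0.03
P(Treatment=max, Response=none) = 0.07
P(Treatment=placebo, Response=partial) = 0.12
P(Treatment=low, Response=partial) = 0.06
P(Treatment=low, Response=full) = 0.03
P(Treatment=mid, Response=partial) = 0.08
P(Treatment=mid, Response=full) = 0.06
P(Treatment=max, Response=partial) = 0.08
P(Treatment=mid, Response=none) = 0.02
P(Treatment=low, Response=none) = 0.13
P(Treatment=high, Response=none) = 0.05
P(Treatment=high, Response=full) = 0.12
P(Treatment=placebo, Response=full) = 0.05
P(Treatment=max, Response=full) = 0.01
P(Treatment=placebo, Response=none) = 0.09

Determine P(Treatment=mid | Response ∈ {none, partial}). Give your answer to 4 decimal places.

0.1370

P(Response=none) = 0.09 + 0.13 + 0.02 + 0.05 + 0.07 = 0.36.
P(Response=partial) = 0.12 + 0.06 + 0.08 + 0.03 + 0.08 = 0.37.
P(Response ∈ {none, partial}) = 0.36 + 0.37 = 0.73; P(Treatment=mid, Response ∈ {none, partial}) = 0.02 + 0.08 = 0.10.
P(Treatment=mid | Response ∈ {none, partial}) = 0.10/0.73 = 0.1370.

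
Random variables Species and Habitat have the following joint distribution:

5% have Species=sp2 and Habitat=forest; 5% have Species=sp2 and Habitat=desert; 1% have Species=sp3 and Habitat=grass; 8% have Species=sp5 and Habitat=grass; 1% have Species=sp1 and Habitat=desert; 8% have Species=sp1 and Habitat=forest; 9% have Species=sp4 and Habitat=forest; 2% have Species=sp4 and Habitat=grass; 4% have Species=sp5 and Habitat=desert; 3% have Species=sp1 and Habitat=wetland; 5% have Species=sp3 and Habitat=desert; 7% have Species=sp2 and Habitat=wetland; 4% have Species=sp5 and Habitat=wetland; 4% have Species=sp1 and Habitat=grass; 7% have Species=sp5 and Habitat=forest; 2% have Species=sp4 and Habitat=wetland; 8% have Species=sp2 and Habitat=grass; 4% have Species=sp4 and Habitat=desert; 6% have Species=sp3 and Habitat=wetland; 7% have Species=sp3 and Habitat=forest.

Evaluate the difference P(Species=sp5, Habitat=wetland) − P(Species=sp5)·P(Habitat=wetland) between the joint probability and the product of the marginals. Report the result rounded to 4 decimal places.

P(Species=sp5) = 0.07 + 0.08 + 0.04 + 0.04 = 0.23.
P(Habitat=wetland) = 0.03 + 0.07 + 0.06 + 0.02 + 0.04 = 0.22.
P(Species=sp5, Habitat=wetland) − P(Species=sp5)P(Habitat=wetland) = 0.04 − 0.23×0.22 = -0.0106.

-0.0106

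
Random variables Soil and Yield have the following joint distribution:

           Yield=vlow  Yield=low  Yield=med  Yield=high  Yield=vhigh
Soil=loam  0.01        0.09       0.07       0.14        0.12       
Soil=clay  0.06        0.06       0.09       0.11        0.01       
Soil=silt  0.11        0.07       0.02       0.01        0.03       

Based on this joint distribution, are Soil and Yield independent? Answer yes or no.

P(Soil=loam) = 0.43 and P(Yield=vlow) = 0.18, so their product is 0.0774, but P(Soil=loam, Yield=vlow) = 0.01. Since these differ, Soil and Yield are not independent.

no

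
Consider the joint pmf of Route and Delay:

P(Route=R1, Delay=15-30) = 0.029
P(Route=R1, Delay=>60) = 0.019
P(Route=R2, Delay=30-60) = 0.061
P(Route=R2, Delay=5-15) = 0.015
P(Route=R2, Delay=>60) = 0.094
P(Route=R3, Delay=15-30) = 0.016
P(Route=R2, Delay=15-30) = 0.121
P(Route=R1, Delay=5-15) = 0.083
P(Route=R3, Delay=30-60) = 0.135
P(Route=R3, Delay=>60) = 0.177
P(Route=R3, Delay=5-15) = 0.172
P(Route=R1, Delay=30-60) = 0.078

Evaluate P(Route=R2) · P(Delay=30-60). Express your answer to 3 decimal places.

P(Route=R2) = 0.015 + 0.121 + 0.061 + 0.094 = 0.291.
P(Delay=30-60) = 0.078 + 0.061 + 0.135 = 0.274.
Product: 0.291 × 0.274 = 0.080.

0.080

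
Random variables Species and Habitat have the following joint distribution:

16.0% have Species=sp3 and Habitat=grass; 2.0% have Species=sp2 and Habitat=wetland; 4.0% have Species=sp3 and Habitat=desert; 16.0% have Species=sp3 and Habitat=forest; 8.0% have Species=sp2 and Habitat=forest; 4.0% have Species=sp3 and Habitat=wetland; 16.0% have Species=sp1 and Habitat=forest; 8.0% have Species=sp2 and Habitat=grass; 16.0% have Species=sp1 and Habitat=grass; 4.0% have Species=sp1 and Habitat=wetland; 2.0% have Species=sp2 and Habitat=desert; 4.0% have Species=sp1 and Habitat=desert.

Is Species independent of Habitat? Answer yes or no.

yes

Every cell satisfies P(Species,Habitat) = P(Species)·P(Habitat). For instance P(Species=sp1) = 0.400, P(Habitat=grass) = 0.400, and 0.400×0.400 = 0.160 matches the joint entry. So Species and Habitat are independent.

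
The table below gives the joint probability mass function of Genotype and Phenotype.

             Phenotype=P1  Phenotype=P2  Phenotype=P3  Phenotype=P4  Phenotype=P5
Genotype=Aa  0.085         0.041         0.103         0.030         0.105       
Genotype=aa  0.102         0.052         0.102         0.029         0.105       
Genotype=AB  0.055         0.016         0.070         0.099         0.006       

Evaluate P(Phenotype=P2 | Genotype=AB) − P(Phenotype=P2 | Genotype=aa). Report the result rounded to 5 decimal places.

P(Genotype=AB) = 0.055 + 0.016 + 0.070 + 0.099 + 0.006 = 0.246; P(Phenotype=P2 | Genotype=AB) = 0.016/0.246 = 0.065041.
P(Genotype=aa) = 0.102 + 0.052 + 0.102 + 0.029 + 0.105 = 0.390; P(Phenotype=P2 | Genotype=aa) = 0.052/0.390 = 0.133333.
Difference = -0.06829.

-0.06829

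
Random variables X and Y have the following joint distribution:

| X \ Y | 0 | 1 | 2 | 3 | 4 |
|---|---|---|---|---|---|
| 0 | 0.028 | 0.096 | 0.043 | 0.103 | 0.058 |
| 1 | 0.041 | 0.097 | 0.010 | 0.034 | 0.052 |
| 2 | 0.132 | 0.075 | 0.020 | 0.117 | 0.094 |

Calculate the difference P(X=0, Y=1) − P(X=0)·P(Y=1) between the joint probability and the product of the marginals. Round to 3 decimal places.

0.008

P(X=0) = 0.028 + 0.096 + 0.043 + 0.103 + 0.058 = 0.328.
P(Y=1) = 0.096 + 0.097 + 0.075 = 0.268.
P(X=0, Y=1) − P(X=0)P(Y=1) = 0.096 − 0.328×0.268 = 0.008.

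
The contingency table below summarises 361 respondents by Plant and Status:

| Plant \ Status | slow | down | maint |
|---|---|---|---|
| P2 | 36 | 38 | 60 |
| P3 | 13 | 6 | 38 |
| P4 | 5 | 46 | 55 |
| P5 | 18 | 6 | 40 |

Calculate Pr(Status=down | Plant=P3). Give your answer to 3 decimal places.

0.105

Total with Plant=P3: 13 + 6 + 38 = 57.
P(Status=down | Plant=P3) = 6/57 = 0.105.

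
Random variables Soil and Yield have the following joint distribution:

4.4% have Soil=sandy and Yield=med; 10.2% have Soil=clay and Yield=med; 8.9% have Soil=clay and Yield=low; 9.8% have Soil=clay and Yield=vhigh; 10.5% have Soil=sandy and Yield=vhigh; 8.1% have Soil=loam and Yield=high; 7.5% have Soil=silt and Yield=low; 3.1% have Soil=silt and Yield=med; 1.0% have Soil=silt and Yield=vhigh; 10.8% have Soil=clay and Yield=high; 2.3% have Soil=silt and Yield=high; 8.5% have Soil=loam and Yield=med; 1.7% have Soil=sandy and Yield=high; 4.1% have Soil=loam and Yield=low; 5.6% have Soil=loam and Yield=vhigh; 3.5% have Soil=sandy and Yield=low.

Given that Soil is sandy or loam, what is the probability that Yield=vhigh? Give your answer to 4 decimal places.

0.3470

P(Soil=sandy) = 0.035 + 0.044 + 0.017 + 0.105 = 0.201.
P(Soil=loam) = 0.041 + 0.085 + 0.081 + 0.056 = 0.263.
P(Soil ∈ {sandy, loam}) = 0.201 + 0.263 = 0.464; P(Yield=vhigh, Soil ∈ {sandy, loam}) = 0.105 + 0.056 = 0.161.
P(Yield=vhigh | Soil ∈ {sandy, loam}) = 0.161/0.464 = 0.3470.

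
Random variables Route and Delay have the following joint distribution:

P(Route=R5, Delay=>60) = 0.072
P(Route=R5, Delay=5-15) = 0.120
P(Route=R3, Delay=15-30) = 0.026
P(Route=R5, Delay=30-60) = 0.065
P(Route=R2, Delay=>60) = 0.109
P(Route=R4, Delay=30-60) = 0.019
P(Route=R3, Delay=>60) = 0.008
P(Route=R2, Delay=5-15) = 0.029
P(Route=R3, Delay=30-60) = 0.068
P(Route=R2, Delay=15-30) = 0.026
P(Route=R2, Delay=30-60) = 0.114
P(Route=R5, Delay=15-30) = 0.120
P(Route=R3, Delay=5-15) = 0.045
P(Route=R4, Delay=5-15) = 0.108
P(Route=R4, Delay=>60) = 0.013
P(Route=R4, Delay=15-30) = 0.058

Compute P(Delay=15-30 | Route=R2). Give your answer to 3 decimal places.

P(Route=R2) = 0.029 + 0.026 + 0.114 + 0.109 = 0.278.
P(Delay=15-30 | Route=R2) = 0.026/0.278 = 0.094.

0.094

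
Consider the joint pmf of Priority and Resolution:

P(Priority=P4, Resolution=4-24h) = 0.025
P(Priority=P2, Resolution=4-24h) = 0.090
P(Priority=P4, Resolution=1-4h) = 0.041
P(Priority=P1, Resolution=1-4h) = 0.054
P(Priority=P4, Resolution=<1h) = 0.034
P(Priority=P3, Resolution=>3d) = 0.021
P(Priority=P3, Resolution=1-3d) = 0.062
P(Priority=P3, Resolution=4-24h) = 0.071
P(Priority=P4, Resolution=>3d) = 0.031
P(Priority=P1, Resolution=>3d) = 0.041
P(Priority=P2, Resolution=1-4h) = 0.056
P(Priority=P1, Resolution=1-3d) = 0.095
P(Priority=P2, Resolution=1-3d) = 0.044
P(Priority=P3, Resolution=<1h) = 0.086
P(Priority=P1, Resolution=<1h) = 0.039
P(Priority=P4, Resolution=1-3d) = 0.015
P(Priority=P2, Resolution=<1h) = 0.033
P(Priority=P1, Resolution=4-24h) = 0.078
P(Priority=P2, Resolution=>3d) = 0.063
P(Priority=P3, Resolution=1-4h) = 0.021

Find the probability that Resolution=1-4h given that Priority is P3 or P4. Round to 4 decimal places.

0.1523

P(Priority=P3) = 0.086 + 0.021 + 0.071 + 0.062 + 0.021 = 0.261.
P(Priority=P4) = 0.034 + 0.041 + 0.025 + 0.015 + 0.031 = 0.146.
P(Priority ∈ {P3, P4}) = 0.261 + 0.146 = 0.407; P(Resolution=1-4h, Priority ∈ {P3, P4}) = 0.021 + 0.041 = 0.062.
P(Resolution=1-4h | Priority ∈ {P3, P4}) = 0.062/0.407 = 0.1523.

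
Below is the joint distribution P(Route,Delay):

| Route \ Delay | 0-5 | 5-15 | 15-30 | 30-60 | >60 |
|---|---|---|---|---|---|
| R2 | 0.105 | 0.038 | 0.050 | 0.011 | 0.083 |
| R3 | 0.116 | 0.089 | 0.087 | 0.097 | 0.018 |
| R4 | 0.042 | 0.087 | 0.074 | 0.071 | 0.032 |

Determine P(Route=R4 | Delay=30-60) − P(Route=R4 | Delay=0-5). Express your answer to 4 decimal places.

0.2370

P(Delay=30-60) = 0.011 + 0.097 + 0.071 = 0.179; P(Route=R4 | Delay=30-60) = 0.071/0.179 = 0.39665.
P(Delay=0-5) = 0.105 + 0.116 + 0.042 = 0.263; P(Route=R4 | Delay=0-5) = 0.042/0.263 = 0.15970.
Difference = 0.2370.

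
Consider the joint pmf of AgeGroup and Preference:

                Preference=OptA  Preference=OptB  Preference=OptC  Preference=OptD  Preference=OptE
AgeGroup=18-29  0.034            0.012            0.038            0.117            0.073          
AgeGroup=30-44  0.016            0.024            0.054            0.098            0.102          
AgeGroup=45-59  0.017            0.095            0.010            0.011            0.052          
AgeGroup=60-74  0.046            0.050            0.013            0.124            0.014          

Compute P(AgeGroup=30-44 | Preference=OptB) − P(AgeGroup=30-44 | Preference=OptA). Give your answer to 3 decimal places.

-0.009

P(Preference=OptB) = 0.012 + 0.024 + 0.095 + 0.050 = 0.181; P(AgeGroup=30-44 | Preference=OptB) = 0.024/0.181 = 0.1326.
P(Preference=OptA) = 0.034 + 0.016 + 0.017 + 0.046 = 0.113; P(AgeGroup=30-44 | Preference=OptA) = 0.016/0.113 = 0.1416.
Difference = -0.009.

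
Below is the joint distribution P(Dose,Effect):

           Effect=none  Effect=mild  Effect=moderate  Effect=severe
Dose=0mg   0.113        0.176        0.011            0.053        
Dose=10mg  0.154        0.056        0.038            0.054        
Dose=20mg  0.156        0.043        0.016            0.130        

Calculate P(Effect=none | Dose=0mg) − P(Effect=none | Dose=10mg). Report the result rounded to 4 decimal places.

P(Dose=0mg) = 0.113 + 0.176 + 0.011 + 0.053 = 0.353; P(Effect=none | Dose=0mg) = 0.113/0.353 = 0.32011.
P(Dose=10mg) = 0.154 + 0.056 + 0.038 + 0.054 = 0.302; P(Effect=none | Dose=10mg) = 0.154/0.302 = 0.50993.
Difference = -0.1898.

-0.1898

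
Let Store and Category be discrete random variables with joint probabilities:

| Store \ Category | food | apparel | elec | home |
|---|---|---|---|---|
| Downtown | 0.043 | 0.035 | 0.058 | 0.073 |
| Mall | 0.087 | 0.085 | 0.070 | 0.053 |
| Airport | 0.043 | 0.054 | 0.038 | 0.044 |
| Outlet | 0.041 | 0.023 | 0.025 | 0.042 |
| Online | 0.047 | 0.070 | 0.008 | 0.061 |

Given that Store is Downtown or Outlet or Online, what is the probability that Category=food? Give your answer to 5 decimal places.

0.24905

P(Store=Downtown) = 0.043 + 0.035 + 0.058 + 0.073 = 0.209.
P(Store=Outlet) = 0.041 + 0.023 + 0.025 + 0.042 = 0.131.
P(Store=Online) = 0.047 + 0.070 + 0.008 + 0.061 = 0.186.
P(Store ∈ {Downtown, Outlet, Online}) = 0.209 + 0.131 + 0.186 = 0.526; P(Category=food, Store ∈ {Downtown, Outlet, Online}) = 0.043 + 0.041 + 0.047 = 0.131.
P(Category=food | Store ∈ {Downtown, Outlet, Online}) = 0.131/0.526 = 0.24905.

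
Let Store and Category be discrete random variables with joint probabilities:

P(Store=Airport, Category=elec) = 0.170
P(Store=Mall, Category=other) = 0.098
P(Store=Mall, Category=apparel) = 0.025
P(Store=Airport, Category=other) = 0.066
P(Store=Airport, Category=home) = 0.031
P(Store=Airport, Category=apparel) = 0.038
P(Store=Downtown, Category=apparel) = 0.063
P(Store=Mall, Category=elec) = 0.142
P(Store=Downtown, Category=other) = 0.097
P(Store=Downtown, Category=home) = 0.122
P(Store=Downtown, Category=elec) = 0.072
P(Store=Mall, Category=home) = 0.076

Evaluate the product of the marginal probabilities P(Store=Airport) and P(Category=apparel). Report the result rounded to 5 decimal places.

0.03843

P(Store=Airport) = 0.038 + 0.170 + 0.031 + 0.066 = 0.305.
P(Category=apparel) = 0.063 + 0.025 + 0.038 = 0.126.
Product: 0.305 × 0.126 = 0.03843.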